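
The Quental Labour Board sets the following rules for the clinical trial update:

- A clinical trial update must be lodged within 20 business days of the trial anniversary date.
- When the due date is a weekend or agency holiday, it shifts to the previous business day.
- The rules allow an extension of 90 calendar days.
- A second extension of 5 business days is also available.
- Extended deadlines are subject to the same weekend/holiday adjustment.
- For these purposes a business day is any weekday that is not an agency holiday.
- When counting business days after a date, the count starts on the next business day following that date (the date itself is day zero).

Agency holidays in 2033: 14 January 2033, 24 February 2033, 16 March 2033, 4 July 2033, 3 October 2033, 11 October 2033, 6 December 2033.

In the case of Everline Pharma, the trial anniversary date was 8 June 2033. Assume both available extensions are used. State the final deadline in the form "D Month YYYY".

13 October 2033

Starting the day after 8 June 2033 and counting 20 business days lands on 7 July 2033.
Since 7 July 2033 is a Thursday and not a holiday, the date is unchanged.
Add the 90 calendar-day extension to 7 July 2033: 5 October 2033.
5 October 2033 (Wednesday) is already a business day.
Counting 5 further business days from 5 October 2033 reaches 13 October 2033.
Since 13 October 2033 is a Thursday and not a holiday, the date is unchanged.
So the filing is due 13 October 2033.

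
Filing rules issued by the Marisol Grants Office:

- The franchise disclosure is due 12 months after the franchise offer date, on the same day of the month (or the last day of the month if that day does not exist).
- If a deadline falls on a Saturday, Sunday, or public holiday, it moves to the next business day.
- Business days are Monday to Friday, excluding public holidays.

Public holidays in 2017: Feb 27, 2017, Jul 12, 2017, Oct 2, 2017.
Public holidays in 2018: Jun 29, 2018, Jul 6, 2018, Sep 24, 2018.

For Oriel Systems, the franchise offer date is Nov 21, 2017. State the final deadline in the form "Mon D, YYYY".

12 months after Nov 21, 2017, on the same day of the month, is Nov 21, 2018.
Since Nov 21, 2018 is a Wednesday and not a holiday, the date is unchanged.
Final deadline: Nov 21, 2018.

Nov 21, 2018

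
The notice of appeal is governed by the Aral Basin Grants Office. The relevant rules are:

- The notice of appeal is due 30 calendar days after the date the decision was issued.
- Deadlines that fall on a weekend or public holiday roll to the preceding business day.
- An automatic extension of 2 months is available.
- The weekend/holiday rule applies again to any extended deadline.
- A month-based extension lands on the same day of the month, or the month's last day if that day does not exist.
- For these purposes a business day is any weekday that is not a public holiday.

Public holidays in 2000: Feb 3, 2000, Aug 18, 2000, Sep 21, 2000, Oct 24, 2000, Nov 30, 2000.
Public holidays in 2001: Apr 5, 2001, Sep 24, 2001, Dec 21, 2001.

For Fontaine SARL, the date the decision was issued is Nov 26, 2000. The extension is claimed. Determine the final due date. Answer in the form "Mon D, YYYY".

Feb 26, 2001

Adding 30 calendar days to Nov 26, 2000 gives Dec 26, 2000.
Dec 26, 2000 falls on a Tuesday, which is a business day, so no adjustment is needed.
Add 2 months to Dec 26, 2000: Feb 26, 2001.
Feb 26, 2001 falls on a Monday, which is a business day, so no adjustment is needed.
Final deadline: Feb 26, 2001.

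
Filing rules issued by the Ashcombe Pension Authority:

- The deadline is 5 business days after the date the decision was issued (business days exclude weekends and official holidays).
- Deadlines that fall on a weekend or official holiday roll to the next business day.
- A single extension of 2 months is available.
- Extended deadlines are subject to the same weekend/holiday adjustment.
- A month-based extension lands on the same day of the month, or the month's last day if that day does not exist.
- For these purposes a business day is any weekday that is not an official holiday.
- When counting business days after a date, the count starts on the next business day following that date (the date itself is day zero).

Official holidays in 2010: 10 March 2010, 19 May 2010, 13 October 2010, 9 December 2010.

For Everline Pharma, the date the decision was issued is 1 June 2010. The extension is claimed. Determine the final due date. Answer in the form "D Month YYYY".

9 August 2010

5 business days after 1 June 2010, excluding weekends and holidays, is 8 June 2010.
8 June 2010 is a Tuesday and not a listed holiday, so it stands.
Applying the 2 months extension: 2 months after 8 June 2010 is 8 August 2010.
8 August 2010 is a Sunday; the next business day is 9 August 2010 (Monday).
The final due date is 9 August 2010.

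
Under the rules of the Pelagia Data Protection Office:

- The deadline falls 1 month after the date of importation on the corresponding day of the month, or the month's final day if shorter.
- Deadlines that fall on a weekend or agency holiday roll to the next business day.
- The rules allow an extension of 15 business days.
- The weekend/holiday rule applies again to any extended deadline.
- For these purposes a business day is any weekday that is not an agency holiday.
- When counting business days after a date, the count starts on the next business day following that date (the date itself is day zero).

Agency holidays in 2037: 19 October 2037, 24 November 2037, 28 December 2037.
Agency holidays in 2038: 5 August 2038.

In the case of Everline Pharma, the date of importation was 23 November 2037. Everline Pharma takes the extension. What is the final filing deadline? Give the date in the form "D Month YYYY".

1 month from 23 November 2037 is 23 December 2037.
Since 23 December 2037 is a Wednesday and not a holiday, the date is unchanged.
Counting 15 further business days from 23 December 2037 reaches 14 January 2038.
14 January 2038 is a Thursday and not a listed holiday, so it stands.
The final due date is 14 January 2038.

14 January 2038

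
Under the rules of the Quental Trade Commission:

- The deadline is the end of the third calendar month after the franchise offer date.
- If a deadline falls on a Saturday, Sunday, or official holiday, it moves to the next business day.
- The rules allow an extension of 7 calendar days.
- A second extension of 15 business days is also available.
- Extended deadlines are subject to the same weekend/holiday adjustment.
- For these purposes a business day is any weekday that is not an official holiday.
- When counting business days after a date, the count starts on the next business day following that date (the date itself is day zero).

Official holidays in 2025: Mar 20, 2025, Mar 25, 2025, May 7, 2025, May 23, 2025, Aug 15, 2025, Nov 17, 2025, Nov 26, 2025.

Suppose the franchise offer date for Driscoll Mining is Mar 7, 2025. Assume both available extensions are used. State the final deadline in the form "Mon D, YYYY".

3 months after Mar 7, 2025 falls in June 2025; the last day of that month is Jun 30, 2025.
Jun 30, 2025 falls on a Monday, which is a business day, so no adjustment is needed.
The 7-calendar-day extension moves the deadline from Jun 30, 2025 to Jul 7, 2025.
Jul 7, 2025 (Monday) is already a business day.
The 15-business-day extension runs from Jul 7, 2025 to Jul 28, 2025.
Since Jul 28, 2025 is a Monday and not a holiday, the date is unchanged.
Deadline: Jul 28, 2025.

Jul 28, 2025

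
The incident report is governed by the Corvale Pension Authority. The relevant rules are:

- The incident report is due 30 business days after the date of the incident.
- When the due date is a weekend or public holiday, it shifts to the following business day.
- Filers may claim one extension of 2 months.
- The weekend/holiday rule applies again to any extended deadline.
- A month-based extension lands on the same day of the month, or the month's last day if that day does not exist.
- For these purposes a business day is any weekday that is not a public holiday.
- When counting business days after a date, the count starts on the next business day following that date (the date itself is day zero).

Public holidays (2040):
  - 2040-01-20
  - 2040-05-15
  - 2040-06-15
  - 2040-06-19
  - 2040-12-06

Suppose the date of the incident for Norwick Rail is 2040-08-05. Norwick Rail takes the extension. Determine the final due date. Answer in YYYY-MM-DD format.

Starting the day after 2040-08-05 and counting 30 business days lands on 2040-09-14.
2040-09-14 is a Friday and not a listed holiday, so it stands.
The 2 months extension carries 2040-09-14 to 2040-11-14.
2040-11-14 (Wednesday) is already a business day.
Deadline: 2040-11-14.

2040-11-14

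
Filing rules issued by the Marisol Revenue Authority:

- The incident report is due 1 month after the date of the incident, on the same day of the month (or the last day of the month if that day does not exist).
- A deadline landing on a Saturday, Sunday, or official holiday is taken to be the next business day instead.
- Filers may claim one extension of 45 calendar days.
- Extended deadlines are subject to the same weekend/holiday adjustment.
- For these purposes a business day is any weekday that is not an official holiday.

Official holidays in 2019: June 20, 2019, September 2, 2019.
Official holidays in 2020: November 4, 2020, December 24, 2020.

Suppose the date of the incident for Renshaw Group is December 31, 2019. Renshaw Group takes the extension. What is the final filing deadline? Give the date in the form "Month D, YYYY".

1 month from December 31, 2019 is January 31, 2020.
January 31, 2020 falls on a Friday, which is a business day, so no adjustment is needed.
Add the 45 calendar-day extension to January 31, 2020: March 16, 2020.
March 16, 2020 is a Monday and not a listed holiday, so it stands.
The final due date is March 16, 2020.

March 16, 2020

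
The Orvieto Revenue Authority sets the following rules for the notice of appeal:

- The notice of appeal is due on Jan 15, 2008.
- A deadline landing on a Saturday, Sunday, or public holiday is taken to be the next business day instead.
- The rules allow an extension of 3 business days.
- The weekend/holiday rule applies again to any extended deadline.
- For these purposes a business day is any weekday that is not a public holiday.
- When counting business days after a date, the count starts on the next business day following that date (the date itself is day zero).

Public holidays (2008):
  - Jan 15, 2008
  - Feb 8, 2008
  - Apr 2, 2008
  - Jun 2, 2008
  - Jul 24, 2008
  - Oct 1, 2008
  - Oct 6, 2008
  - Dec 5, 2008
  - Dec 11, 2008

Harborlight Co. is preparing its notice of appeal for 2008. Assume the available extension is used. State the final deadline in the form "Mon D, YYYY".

The stated deadline is Jan 15, 2008.
Jan 15, 2008 is a listed holiday; the next business day is Jan 16, 2008 (Wednesday).
Applying the 3-business-day extension: 3 business days after Jan 16, 2008 is Jan 21, 2008.
Since Jan 21, 2008 is a Monday and not a holiday, the date is unchanged.
Final deadline: Jan 21, 2008.

Jan 21, 2008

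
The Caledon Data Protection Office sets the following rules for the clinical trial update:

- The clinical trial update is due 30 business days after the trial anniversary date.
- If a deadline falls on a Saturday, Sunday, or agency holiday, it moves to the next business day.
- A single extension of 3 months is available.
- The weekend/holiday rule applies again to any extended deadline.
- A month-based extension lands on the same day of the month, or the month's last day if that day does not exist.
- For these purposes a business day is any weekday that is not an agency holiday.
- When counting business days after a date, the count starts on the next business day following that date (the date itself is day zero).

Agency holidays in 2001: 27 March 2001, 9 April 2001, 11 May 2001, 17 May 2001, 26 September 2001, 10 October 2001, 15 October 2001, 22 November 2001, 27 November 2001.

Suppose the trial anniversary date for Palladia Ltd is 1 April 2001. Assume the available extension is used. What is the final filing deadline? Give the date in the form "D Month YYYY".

15 August 2001

Counting 30 business days after 1 April 2001 (skipping weekends and listed holidays) reaches 15 May 2001.
15 May 2001 is a Tuesday and not a listed holiday, so it stands.
Add 3 months to 15 May 2001: 15 August 2001.
Since 15 August 2001 is a Wednesday and not a holiday, the date is unchanged.
So the filing is due 15 August 2001.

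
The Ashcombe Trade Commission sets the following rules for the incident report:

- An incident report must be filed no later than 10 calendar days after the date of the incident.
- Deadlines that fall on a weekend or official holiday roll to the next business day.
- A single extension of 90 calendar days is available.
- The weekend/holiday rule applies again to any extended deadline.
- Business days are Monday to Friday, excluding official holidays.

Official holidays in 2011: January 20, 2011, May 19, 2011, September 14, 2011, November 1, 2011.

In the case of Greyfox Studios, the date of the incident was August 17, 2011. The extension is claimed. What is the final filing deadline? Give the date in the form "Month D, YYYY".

From August 17, 2011, 10 calendar days later is August 27, 2011.
August 27, 2011 is a Saturday; the next business day is August 29, 2011 (Monday).
With the 90-day extension, August 29, 2011 becomes November 27, 2011.
November 27, 2011 falls on a Sunday. Rolling to the next business day gives November 28, 2011, a Monday.
Final deadline: November 28, 2011.

November 28, 2011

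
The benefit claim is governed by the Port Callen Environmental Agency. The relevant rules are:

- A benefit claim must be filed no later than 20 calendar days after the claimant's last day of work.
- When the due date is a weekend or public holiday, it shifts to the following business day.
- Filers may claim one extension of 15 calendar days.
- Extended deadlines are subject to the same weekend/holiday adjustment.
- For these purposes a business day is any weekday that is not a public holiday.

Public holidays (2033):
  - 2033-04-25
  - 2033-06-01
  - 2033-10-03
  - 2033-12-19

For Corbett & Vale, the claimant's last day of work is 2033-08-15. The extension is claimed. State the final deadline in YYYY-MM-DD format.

Trigger date 2033-08-15 + 20 calendar days = 2033-09-04.
2033-09-04 is a Sunday, so it moves to the next business day, 2033-09-05 (Monday).
Applying the 15-calendar-day extension: 2033-09-05 + 15 days = 2033-09-20.
2033-09-20 is a Tuesday and not a listed holiday, so it stands.
Deadline: 2033-09-20.

2033-09-20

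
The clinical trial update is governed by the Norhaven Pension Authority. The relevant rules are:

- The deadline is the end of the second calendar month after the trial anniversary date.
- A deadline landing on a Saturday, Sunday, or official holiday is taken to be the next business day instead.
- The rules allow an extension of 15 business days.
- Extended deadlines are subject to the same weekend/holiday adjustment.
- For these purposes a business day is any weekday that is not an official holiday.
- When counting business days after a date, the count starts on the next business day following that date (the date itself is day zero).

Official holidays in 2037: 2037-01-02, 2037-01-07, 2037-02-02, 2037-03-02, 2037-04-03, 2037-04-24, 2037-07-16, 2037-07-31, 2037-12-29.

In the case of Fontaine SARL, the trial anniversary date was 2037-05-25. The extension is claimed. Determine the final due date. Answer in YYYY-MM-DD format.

2037-08-24

The second month after 2037-05-25 is July 2037, whose last day is 2037-07-31.
2037-07-31 is a listed holiday; the next business day is 2037-08-03 (Monday).
The 15-business-day extension runs from 2037-08-03 to 2037-08-24.
2037-08-24 (Monday) is already a business day.
Final deadline: 2037-08-24.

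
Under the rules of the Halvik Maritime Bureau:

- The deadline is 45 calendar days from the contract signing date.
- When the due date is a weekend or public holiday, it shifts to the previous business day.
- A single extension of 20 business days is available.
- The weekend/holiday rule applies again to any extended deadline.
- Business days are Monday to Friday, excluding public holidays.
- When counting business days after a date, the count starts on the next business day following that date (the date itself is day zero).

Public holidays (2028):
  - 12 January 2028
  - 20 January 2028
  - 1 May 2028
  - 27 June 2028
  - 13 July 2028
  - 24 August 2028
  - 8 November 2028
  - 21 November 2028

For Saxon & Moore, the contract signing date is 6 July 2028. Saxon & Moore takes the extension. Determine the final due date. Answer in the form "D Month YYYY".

Trigger date 6 July 2028 + 45 calendar days = 20 August 2028.
20 August 2028 falls on a Sunday. Rolling to the preceding business day gives 18 August 2028, a Friday.
The 20-business-day extension runs from 18 August 2028 to 18 September 2028.
18 September 2028 is a Monday and not a listed holiday, so it stands.
Deadline: 18 September 2028.

18 September 2028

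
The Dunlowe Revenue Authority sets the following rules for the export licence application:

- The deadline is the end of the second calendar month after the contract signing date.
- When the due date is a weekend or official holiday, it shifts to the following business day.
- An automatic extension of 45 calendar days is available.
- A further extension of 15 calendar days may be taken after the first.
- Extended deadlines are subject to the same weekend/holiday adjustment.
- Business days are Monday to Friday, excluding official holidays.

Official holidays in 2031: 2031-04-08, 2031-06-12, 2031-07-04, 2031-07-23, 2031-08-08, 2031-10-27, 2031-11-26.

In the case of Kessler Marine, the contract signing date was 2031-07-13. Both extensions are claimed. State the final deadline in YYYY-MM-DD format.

The second month after 2031-07-13 is September 2031, whose last day is 2031-09-30.
2031-09-30 falls on a Tuesday, which is a business day, so no adjustment is needed.
The 45-calendar-day extension moves the deadline from 2031-09-30 to 2031-11-14.
2031-11-14 falls on a Friday, which is a business day, so no adjustment is needed.
The 15-calendar-day extension moves the deadline from 2031-11-14 to 2031-11-29.
2031-11-29 is a Saturday, so it moves to the next business day, 2031-12-01 (Monday).
Final deadline: 2031-12-01.

2031-12-01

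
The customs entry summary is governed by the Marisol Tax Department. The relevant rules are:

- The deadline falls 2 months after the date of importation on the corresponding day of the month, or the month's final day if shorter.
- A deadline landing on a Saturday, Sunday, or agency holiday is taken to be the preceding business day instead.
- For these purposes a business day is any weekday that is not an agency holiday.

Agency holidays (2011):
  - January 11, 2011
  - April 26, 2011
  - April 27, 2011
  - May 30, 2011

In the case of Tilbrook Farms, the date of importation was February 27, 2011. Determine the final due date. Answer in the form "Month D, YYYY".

2 months after February 27, 2011, on the same day of the month, is April 27, 2011.
Because April 27, 2011 is a listed holiday, the deadline becomes April 25, 2011 (Monday).
The final due date is April 25, 2011.

April 25, 2011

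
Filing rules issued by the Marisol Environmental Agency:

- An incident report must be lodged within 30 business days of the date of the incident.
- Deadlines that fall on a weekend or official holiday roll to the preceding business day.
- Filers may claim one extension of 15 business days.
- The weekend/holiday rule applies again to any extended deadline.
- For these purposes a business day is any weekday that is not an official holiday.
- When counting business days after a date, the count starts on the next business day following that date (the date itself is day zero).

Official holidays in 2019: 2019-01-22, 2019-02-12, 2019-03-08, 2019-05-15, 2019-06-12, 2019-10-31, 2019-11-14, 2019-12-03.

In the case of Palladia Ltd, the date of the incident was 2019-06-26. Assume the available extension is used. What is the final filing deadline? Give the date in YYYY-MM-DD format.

2019-08-28

Starting the day after 2019-06-26 and counting 30 business days lands on 2019-08-07.
2019-08-07 falls on a Wednesday, which is a business day, so no adjustment is needed.
The 15-business-day extension runs from 2019-08-07 to 2019-08-28.
2019-08-28 falls on a Wednesday, which is a business day, so no adjustment is needed.
The final due date is 2019-08-28.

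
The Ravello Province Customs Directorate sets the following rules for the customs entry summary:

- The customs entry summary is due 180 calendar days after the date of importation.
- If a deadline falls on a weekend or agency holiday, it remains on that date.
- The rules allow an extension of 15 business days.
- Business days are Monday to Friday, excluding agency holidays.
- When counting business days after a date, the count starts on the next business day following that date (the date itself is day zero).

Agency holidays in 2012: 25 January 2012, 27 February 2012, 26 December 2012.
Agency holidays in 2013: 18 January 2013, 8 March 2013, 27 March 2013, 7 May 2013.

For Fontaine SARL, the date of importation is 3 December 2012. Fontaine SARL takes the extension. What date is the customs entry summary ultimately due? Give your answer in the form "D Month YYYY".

180 calendar days after 3 December 2012 is 1 June 2013.
No adjustment is made for weekends or holidays, so 1 June 2013 stands.
Counting 15 further business days from 1 June 2013 reaches 21 June 2013.
21 June 2013 falls on a Friday. The rules make no weekend/holiday allowance, so it remains 21 June 2013.
Deadline: 21 June 2013.

21 June 2013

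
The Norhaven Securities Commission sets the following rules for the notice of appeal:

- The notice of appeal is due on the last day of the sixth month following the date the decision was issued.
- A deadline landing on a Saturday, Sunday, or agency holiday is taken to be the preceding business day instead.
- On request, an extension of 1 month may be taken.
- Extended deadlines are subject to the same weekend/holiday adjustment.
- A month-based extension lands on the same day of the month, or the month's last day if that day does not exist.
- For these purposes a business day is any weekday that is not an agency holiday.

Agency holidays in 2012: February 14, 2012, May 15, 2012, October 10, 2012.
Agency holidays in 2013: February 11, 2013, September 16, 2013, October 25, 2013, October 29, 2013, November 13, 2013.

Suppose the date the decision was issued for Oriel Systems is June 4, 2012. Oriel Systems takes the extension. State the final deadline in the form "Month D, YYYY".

6 months after June 4, 2012 falls in December 2012; the last day of that month is December 31, 2012.
Since December 31, 2012 is a Monday and not a holiday, the date is unchanged.
Add 1 month to December 31, 2012: January 31, 2013.
January 31, 2013 (Thursday) is already a business day.
Final deadline: January 31, 2013.

January 31, 2013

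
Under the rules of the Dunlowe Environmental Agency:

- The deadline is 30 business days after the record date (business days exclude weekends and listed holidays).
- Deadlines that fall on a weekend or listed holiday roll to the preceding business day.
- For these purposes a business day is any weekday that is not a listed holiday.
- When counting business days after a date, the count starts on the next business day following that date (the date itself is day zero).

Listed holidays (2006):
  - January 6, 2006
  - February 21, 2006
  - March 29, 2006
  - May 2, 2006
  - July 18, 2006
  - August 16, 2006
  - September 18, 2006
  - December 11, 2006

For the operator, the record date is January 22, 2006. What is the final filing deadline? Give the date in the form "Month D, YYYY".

Counting 30 business days after January 22, 2006 (skipping weekends and listed holidays) reaches March 6, 2006.
March 6, 2006 is a Monday and not a listed holiday, so it stands.
Deadline: March 6, 2006.

March 6, 2006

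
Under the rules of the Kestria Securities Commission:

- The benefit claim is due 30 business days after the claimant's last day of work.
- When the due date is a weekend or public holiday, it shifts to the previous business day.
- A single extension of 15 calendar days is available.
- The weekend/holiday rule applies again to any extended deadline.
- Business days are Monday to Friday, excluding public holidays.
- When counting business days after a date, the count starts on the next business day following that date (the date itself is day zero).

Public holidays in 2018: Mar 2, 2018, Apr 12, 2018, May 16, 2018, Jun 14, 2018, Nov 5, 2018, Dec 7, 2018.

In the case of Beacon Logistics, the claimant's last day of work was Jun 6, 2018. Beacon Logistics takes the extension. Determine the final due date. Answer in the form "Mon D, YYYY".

Aug 3, 2018

Starting the day after Jun 6, 2018 and counting 30 business days lands on Jul 19, 2018.
Jul 19, 2018 (Thursday) is already a business day.
Add the 15 calendar-day extension to Jul 19, 2018: Aug 3, 2018.
Since Aug 3, 2018 is a Friday and not a holiday, the date is unchanged.
Deadline: Aug 3, 2018.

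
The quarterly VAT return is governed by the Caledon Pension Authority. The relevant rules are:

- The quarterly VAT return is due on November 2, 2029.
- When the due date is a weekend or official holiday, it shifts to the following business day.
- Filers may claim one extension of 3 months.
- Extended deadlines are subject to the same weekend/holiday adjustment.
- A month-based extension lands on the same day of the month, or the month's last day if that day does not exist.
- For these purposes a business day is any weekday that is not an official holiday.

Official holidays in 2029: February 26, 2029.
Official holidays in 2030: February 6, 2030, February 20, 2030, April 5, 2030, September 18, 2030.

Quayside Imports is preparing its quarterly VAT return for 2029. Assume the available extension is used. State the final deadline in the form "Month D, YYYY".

Start from the fixed due date, November 2, 2029.
November 2, 2029 (Friday) is already a business day.
The 3 months extension carries November 2, 2029 to February 2, 2030.
February 2, 2030 is a Saturday; the next business day is February 4, 2030 (Monday).
The final due date is February 4, 2030.

February 4, 2030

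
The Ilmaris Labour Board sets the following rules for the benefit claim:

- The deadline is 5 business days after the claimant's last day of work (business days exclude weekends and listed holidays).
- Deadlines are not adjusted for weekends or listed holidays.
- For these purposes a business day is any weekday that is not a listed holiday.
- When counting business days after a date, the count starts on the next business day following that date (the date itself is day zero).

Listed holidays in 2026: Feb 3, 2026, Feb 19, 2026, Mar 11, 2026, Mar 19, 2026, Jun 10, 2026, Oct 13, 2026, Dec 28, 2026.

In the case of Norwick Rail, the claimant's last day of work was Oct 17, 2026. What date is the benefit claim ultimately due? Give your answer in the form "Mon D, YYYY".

Oct 23, 2026

Starting the day after Oct 17, 2026 and counting 5 business days lands on Oct 23, 2026.
No adjustment is made for weekends or holidays, so Oct 23, 2026 stands.
The final due date is Oct 23, 2026.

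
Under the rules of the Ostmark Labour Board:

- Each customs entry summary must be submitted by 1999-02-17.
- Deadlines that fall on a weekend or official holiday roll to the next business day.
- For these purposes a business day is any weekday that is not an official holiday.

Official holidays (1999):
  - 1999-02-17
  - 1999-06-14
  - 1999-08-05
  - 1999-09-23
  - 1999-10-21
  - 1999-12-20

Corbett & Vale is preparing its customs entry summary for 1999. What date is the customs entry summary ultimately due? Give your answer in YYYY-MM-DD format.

The stated deadline is 1999-02-17.
Because 1999-02-17 is a listed holiday, the deadline becomes 1999-02-18 (Thursday).
The final due date is 1999-02-18.

1999-02-18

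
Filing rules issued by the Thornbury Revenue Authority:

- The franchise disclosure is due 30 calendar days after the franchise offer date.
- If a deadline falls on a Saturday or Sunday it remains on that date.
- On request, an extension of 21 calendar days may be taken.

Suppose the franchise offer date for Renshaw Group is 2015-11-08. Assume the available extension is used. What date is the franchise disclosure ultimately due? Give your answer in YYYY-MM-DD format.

30 calendar days after 2015-11-08 is 2015-12-08.
2015-12-08 is a Tuesday; no weekend or holiday adjustment applies.
Add the 21 calendar-day extension to 2015-12-08: 2015-12-29.
2015-12-29 is a Tuesday; no weekend or holiday adjustment applies.
So the filing is due 2015-12-29.

2015-12-29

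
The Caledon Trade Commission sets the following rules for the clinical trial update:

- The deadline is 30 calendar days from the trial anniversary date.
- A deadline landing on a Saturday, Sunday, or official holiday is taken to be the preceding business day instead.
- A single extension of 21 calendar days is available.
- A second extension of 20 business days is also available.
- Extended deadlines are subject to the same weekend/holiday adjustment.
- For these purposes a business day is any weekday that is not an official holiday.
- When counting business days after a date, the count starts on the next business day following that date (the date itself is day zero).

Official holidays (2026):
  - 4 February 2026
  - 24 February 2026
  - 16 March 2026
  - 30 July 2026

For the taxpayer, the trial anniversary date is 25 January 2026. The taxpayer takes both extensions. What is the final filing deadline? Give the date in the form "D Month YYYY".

13 April 2026

Trigger date 25 January 2026 + 30 calendar days = 24 February 2026.
24 February 2026 is a listed holiday; the preceding business day is 23 February 2026 (Monday).
Add the 21 calendar-day extension to 23 February 2026: 16 March 2026.
16 March 2026 is a listed holiday, so it moves to the preceding business day, 13 March 2026 (Friday).
The 20-business-day extension runs from 13 March 2026 to 13 April 2026.
Since 13 April 2026 is a Monday and not a holiday, the date is unchanged.
So the filing is due 13 April 2026.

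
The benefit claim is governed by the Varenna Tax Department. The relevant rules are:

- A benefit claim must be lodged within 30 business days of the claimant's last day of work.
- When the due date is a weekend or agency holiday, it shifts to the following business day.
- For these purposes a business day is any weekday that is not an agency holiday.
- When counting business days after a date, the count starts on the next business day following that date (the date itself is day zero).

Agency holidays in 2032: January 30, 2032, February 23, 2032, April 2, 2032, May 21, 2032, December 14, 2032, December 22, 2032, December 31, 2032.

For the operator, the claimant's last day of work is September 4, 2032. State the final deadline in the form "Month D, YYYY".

Counting 30 business days after September 4, 2032 (skipping weekends and listed holidays) reaches October 15, 2032.
October 15, 2032 (Friday) is already a business day.
Deadline: October 15, 2032.

October 15, 2032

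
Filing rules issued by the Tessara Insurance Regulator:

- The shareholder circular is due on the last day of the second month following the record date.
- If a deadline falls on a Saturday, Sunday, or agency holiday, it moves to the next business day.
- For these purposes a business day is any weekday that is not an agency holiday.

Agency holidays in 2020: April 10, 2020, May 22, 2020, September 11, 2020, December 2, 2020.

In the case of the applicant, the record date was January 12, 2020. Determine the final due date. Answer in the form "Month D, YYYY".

2 months after January 12, 2020 is March 2020; that month ends on March 31, 2020.
March 31, 2020 (Tuesday) is already a business day.
Deadline: March 31, 2020.

March 31, 2020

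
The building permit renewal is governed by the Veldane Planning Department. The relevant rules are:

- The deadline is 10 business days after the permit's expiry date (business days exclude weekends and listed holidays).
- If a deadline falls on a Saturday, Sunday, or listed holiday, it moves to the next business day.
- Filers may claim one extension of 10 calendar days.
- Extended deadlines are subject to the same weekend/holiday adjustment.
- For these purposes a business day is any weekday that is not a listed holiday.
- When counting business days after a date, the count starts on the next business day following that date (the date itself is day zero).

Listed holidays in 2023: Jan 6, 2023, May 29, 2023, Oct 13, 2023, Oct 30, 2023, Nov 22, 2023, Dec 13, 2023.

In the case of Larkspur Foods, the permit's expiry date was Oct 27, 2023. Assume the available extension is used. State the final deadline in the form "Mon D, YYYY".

Nov 23, 2023

Counting 10 business days after Oct 27, 2023 (skipping weekends and listed holidays) reaches Nov 13, 2023.
Nov 13, 2023 (Monday) is already a business day.
Applying the 10-calendar-day extension: Nov 13, 2023 + 10 days = Nov 23, 2023.
Nov 23, 2023 is a Thursday and not a listed holiday, so it stands.
The final due date is Nov 23, 2023.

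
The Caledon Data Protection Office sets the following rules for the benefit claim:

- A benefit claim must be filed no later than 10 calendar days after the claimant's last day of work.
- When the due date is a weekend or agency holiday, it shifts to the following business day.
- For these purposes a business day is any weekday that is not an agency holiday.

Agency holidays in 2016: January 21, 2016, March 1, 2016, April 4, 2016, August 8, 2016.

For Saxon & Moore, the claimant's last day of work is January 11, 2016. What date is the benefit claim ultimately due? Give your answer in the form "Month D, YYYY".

Trigger date January 11, 2016 + 10 calendar days = January 21, 2016.
Because January 21, 2016 is a listed holiday, the deadline becomes January 22, 2016 (Friday).
Deadline: January 22, 2016.

January 22, 2016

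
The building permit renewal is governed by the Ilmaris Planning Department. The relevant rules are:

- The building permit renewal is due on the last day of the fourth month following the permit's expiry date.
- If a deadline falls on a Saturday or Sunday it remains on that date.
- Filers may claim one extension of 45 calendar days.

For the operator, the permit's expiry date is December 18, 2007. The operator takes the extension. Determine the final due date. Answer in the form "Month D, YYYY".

4 months after December 18, 2007 is April 2008; that month ends on April 30, 2008.
No adjustment is made for weekends or holidays, so April 30, 2008 stands.
With the 45-day extension, April 30, 2008 becomes June 14, 2008.
No adjustment is made for weekends or holidays, so June 14, 2008 stands.
Final deadline: June 14, 2008.

June 14, 2008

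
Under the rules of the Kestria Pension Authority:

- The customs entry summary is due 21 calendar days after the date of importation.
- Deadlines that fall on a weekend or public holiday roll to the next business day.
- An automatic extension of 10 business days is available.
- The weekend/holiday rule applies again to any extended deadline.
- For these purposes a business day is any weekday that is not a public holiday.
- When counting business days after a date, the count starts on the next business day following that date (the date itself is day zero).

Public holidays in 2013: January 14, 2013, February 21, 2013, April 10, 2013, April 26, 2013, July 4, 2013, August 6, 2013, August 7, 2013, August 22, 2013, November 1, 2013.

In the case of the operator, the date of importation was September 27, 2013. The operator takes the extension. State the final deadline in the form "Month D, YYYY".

Trigger date September 27, 2013 + 21 calendar days = October 18, 2013.
Since October 18, 2013 is a Friday and not a holiday, the date is unchanged.
Applying the 10-business-day extension: 10 business days after October 18, 2013 is November 4, 2013.
November 4, 2013 (Monday) is already a business day.
Final deadline: November 4, 2013.

November 4, 2013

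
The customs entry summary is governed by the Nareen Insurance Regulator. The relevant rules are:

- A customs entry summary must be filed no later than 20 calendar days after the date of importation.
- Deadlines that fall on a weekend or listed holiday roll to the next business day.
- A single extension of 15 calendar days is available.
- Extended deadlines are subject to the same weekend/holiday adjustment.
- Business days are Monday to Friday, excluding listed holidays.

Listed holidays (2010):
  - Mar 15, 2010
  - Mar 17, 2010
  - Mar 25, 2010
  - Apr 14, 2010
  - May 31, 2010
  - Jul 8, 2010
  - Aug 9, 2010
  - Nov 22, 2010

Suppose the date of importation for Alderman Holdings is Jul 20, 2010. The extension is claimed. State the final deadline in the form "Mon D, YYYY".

From Jul 20, 2010, 20 calendar days later is Aug 9, 2010.
Aug 9, 2010 falls on a listed holiday. Rolling to the next business day gives Aug 10, 2010, a Tuesday.
With the 15-day extension, Aug 10, 2010 becomes Aug 25, 2010.
Aug 25, 2010 (Wednesday) is already a business day.
So the filing is due Aug 25, 2010.

Aug 25, 2010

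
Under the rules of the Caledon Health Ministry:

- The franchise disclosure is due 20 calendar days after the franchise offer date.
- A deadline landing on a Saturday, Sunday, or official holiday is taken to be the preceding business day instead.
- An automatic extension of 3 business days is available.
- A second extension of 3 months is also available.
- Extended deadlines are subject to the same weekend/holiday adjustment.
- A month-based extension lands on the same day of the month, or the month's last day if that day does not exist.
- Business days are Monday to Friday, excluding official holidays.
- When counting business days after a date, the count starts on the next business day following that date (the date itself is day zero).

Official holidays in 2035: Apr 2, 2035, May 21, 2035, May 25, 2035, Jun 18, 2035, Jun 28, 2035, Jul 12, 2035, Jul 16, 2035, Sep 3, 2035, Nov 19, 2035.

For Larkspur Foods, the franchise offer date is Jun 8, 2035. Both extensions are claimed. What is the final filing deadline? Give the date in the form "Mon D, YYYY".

From Jun 8, 2035, 20 calendar days later is Jun 28, 2035.
Jun 28, 2035 falls on a listed holiday. Rolling to the preceding business day gives Jun 27, 2035, a Wednesday.
Applying the 3-business-day extension: 3 business days after Jun 27, 2035 is Jul 3, 2035.
Jul 3, 2035 (Tuesday) is already a business day.
The 3 months extension carries Jul 3, 2035 to Oct 3, 2035.
Since Oct 3, 2035 is a Wednesday and not a holiday, the date is unchanged.
So the filing is due Oct 3, 2035.

Oct 3, 2035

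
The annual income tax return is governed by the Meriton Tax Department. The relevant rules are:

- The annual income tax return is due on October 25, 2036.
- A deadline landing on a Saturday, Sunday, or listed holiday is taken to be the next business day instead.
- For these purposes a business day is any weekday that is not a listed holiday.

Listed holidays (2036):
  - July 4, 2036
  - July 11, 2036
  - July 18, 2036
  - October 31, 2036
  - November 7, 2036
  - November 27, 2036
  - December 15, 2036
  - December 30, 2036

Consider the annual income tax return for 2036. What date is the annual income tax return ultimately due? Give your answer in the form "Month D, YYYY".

The statutory due date is October 25, 2036.
Because October 25, 2036 is a Saturday, the deadline becomes October 27, 2036 (Monday).
Final deadline: October 27, 2036.

October 27, 2036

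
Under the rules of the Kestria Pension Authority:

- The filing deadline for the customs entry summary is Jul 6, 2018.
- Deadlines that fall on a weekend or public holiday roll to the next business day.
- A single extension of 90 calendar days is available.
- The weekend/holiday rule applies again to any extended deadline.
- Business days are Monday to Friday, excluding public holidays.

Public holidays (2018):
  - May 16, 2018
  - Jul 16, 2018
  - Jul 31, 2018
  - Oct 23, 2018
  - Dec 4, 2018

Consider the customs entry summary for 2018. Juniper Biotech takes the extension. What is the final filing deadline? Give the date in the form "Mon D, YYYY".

Oct 4, 2018

Start from the fixed due date, Jul 6, 2018.
Jul 6, 2018 (Friday) is already a business day.
The 90-calendar-day extension moves the deadline from Jul 6, 2018 to Oct 4, 2018.
Oct 4, 2018 (Thursday) is already a business day.
So the filing is due Oct 4, 2018.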